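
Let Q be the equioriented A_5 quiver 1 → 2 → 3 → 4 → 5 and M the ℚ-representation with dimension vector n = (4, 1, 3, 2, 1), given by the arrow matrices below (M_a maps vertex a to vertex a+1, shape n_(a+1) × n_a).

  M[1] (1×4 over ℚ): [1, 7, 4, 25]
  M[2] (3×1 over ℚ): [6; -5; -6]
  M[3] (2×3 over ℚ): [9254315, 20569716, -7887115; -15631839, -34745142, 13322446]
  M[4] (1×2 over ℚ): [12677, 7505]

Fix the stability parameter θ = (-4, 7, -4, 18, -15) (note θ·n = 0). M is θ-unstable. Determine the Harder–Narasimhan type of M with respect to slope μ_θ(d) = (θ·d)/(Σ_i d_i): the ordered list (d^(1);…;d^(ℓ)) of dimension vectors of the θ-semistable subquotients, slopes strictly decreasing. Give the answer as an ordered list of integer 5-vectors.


Interval decomposition of M: I[1,1]^3, I[1,3], I[3,4], I[3,5].
HN type (ℓ=3): μ^(1)=18; μ^(2)=3/2; μ^(3)=-4

((0, 0, 0, 1, 0); (0, 1, 1, 1, 1); (4, 0, 2, 0, 0))


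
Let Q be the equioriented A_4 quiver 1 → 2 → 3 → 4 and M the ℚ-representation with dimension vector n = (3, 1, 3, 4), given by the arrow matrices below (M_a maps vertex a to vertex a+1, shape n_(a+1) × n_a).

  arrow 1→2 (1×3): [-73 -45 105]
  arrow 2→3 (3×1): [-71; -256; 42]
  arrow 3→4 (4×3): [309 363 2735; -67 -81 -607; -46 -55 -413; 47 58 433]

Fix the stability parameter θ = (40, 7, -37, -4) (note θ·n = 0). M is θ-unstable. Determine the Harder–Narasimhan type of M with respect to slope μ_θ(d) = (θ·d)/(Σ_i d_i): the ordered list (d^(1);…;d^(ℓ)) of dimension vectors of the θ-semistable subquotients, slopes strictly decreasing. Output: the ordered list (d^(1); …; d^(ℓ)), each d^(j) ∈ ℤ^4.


Barcode: M ≅ I[1,1]^2, I[1,4], I[3,4]^2, I[4,4]. HN layers by μ_θ (4 steps, strictly decreasing):
  μ^(1)=40; μ^(2)=3/2; μ^(3)=-4; μ^(4)=-37

((2, 0, 0, 0); (1, 1, 1, 1); (0, 0, 0, 3); (0, 0, 2, 0))


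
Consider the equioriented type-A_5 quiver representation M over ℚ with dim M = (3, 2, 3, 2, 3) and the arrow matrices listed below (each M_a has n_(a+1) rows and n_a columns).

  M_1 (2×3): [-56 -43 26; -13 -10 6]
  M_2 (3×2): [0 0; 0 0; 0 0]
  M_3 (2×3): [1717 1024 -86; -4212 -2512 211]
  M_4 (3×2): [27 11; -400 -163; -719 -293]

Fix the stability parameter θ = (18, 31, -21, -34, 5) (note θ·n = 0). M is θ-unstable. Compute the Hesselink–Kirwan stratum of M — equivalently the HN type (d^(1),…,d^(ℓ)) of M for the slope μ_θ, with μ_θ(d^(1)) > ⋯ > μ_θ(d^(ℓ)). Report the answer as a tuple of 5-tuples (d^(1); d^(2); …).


Interval decomposition of M: I[1,1], I[1,2]^2, I[3,3], I[3,5]^2, I[5,5].
HN type (ℓ=5): μ^(1)=31; μ^(2)=18; μ^(3)=5; μ^(4)=-21; μ^(5)=-55/2

((0, 2, 0, 0, 0); (3, 0, 0, 0, 0); (0, 0, 0, 0, 3); (0, 0, 1, 0, 0); (0, 0, 2, 2, 0))


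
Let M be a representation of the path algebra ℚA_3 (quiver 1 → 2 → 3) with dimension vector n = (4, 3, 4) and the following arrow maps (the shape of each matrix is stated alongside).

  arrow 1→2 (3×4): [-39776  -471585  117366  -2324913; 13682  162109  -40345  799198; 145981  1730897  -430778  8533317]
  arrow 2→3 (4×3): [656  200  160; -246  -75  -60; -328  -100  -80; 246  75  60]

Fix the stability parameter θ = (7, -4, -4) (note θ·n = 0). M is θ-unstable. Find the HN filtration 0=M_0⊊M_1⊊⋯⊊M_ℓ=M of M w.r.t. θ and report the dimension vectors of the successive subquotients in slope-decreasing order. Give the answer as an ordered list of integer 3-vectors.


Interval decomposition of M: I[1,1], I[1,2]^2, I[1,3], I[3,3]^3.
HN type (ℓ=4): μ^(1)=7; μ^(2)=3/2; μ^(3)=-1/3; μ^(4)=-4

((1, 0, 0); (2, 2, 0); (1, 1, 1); (0, 0, 3))


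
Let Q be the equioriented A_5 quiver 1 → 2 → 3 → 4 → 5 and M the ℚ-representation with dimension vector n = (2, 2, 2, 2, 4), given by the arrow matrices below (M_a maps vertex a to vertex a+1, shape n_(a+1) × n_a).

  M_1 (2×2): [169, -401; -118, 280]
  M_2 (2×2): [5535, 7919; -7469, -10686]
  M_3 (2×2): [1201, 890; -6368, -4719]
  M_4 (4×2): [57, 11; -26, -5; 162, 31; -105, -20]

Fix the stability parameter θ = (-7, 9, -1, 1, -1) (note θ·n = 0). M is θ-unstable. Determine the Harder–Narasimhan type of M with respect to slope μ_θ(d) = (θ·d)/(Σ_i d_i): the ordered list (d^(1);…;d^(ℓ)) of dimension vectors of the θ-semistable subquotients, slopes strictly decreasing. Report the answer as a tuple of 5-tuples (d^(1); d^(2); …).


Barcode: M ≅ I[1,5]^2, I[5,5]^2. HN layers by μ_θ (3 steps, strictly decreasing):
  μ^(1)=2; μ^(2)=-1; μ^(3)=-7

((0, 2, 2, 2, 2); (0, 0, 0, 0, 2); (2, 0, 0, 0, 0))


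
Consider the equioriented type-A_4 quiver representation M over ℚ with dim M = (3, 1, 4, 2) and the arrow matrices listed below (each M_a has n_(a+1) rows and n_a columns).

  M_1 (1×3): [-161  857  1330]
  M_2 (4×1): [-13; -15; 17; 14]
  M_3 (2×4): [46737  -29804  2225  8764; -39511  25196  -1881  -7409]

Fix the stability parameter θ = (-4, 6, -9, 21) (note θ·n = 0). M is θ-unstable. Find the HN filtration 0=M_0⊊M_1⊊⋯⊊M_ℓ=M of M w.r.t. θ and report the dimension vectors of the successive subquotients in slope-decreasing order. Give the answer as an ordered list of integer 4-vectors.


Via rank(M_{q-1}∘⋯∘M_p): M ≅ I[1,1]^2, I[1,3], I[3,3], I[3,4]^2.
μ_θ-semistable layers: μ^(1)=21; μ^(2)=-3/2; μ^(3)=-4; μ^(4)=-9

((0, 0, 0, 2); (0, 1, 1, 0); (3, 0, 0, 0); (0, 0, 3, 0))


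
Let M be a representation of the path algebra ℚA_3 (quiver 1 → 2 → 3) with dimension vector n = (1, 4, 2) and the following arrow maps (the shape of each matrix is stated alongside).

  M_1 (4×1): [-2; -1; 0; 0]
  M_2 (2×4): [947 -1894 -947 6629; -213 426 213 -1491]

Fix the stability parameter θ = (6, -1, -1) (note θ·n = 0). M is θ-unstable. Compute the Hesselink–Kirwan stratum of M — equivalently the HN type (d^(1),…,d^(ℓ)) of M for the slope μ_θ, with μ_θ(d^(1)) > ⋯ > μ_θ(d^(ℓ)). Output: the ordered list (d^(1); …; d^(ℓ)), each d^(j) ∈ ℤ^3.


Barcode: M ≅ I[1,2], I[2,2]^2, I[2,3], I[3,3]. HN layers by μ_θ (2 steps, strictly decreasing):
  μ^(1)=5/2; μ^(2)=-1

((1, 1, 0); (0, 3, 2))


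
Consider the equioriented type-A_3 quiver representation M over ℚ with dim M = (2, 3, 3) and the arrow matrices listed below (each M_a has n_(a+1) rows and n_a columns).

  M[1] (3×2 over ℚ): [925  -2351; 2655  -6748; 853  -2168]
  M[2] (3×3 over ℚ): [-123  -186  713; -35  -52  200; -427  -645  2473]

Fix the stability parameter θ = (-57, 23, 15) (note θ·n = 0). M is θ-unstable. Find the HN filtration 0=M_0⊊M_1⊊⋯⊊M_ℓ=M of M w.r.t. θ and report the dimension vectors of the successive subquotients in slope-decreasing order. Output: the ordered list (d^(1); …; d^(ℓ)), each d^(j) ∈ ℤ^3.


Barcode: M ≅ I[1,3]^2, I[2,3]. HN layers by μ_θ (2 steps, strictly decreasing):
  μ^(1)=19; μ^(2)=-57

((0, 3, 3); (2, 0, 0))


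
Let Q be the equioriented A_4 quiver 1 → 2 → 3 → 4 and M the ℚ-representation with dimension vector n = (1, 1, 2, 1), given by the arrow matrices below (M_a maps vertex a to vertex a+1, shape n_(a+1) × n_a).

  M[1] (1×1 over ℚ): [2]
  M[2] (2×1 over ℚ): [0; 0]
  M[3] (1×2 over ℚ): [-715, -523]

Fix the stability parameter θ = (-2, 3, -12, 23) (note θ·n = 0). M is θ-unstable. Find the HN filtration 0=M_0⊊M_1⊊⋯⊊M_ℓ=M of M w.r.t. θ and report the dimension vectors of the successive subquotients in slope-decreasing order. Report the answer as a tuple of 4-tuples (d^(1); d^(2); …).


Via rank(M_{q-1}∘⋯∘M_p): M ≅ I[1,2], I[3,3], I[3,4].
μ_θ-semistable layers: μ^(1)=23; μ^(2)=3; μ^(3)=-2; μ^(4)=-12

((0, 0, 0, 1); (0, 1, 0, 0); (1, 0, 0, 0); (0, 0, 2, 0))


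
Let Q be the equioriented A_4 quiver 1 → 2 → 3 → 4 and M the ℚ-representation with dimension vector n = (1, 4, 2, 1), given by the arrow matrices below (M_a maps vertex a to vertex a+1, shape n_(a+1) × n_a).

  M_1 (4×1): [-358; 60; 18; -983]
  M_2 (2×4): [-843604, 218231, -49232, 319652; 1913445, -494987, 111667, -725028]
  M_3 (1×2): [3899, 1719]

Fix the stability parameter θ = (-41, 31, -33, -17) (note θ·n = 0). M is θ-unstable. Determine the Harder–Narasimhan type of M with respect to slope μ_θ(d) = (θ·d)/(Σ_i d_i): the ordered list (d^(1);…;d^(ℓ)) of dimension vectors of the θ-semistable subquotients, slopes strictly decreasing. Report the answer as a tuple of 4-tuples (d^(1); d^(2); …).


Interval decomposition of M: I[1,2], I[2,2], I[2,3], I[2,4].
HN type (ℓ=4): μ^(1)=31; μ^(2)=-1; μ^(3)=-19/3; μ^(4)=-41

((0, 2, 0, 0); (0, 1, 1, 0); (0, 1, 1, 1); (1, 0, 0, 0))


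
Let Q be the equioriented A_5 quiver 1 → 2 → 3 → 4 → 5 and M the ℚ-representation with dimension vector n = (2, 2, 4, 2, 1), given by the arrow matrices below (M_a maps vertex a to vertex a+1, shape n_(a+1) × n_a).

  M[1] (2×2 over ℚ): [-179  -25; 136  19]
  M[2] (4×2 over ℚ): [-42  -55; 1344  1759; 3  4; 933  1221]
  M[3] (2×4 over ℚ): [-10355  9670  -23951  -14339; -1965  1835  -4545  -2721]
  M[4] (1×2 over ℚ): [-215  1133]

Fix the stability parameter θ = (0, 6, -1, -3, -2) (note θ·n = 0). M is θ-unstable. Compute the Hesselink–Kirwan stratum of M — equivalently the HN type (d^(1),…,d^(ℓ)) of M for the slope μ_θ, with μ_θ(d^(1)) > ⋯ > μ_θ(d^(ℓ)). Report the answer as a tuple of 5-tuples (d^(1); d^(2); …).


Interval decomposition of M: I[1,4], I[1,5], I[3,3]^2.
HN type (ℓ=3): μ^(1)=2/3; μ^(2)=0; μ^(3)=-1

((0, 1, 1, 1, 0); (2, 1, 1, 1, 1); (0, 0, 2, 0, 0))


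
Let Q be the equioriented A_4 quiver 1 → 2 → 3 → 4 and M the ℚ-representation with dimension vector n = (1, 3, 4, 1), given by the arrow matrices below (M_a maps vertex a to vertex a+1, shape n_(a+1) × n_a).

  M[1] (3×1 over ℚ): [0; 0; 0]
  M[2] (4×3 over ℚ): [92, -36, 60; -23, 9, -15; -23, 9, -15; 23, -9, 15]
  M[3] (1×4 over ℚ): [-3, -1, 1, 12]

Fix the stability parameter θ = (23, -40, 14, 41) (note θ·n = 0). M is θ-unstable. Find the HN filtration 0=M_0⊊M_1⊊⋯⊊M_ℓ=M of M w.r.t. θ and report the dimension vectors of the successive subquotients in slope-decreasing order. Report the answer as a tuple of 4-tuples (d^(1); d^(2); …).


Via rank(M_{q-1}∘⋯∘M_p): M ≅ I[1,1], I[2,2]^2, I[2,3], I[3,3]^2, I[3,4].
μ_θ-semistable layers: μ^(1)=41; μ^(2)=23; μ^(3)=14; μ^(4)=-40

((0, 0, 0, 1); (1, 0, 0, 0); (0, 0, 4, 0); (0, 3, 0, 0))


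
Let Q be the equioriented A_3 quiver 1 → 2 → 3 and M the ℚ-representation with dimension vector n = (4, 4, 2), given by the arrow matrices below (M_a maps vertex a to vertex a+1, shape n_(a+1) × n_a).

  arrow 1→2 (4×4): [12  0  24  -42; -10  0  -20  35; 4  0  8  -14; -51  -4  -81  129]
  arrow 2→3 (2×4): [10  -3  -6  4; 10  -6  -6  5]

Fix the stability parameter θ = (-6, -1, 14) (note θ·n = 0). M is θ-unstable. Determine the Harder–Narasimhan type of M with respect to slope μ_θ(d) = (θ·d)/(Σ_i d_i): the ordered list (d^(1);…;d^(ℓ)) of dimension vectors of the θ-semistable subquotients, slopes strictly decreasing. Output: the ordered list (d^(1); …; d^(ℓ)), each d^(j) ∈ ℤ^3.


Interval decomposition of M: I[1,1]^2, I[1,3]^2, I[2,2]^2.
HN type (ℓ=3): μ^(1)=14; μ^(2)=-1; μ^(3)=-6

((0, 0, 2); (0, 4, 0); (4, 0, 0))


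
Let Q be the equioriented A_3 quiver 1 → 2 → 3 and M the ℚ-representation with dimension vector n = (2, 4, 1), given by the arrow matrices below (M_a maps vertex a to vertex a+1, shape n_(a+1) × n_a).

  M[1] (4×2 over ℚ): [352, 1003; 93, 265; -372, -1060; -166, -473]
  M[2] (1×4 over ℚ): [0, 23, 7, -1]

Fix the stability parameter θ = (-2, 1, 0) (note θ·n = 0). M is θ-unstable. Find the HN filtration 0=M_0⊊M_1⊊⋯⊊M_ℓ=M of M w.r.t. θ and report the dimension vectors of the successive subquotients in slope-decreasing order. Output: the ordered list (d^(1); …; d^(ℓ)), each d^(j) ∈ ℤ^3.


Barcode: M ≅ I[1,2], I[1,3], I[2,2]^2. HN layers by μ_θ (3 steps, strictly decreasing):
  μ^(1)=1; μ^(2)=1/2; μ^(3)=-2

((0, 3, 0); (0, 1, 1); (2, 0, 0))


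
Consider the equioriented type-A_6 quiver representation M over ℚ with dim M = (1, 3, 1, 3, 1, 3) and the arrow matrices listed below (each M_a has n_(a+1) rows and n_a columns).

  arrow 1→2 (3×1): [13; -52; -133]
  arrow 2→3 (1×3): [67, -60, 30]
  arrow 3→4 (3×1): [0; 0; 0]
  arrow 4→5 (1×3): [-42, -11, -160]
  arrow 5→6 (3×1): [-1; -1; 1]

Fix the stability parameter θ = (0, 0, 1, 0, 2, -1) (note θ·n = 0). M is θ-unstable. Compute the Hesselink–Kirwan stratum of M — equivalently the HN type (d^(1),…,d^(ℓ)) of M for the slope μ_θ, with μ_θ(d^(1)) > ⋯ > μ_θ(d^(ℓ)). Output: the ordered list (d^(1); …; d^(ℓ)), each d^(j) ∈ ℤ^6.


Via rank(M_{q-1}∘⋯∘M_p): M ≅ I[1,3], I[2,2]^2, I[4,4]^2, I[4,6], I[6,6]^2.
μ_θ-semistable layers: μ^(1)=1; μ^(2)=1/2; μ^(3)=0; μ^(4)=-1

((0, 0, 1, 0, 0, 0); (0, 0, 0, 0, 1, 1); (1, 3, 0, 3, 0, 0); (0, 0, 0, 0, 0, 2))


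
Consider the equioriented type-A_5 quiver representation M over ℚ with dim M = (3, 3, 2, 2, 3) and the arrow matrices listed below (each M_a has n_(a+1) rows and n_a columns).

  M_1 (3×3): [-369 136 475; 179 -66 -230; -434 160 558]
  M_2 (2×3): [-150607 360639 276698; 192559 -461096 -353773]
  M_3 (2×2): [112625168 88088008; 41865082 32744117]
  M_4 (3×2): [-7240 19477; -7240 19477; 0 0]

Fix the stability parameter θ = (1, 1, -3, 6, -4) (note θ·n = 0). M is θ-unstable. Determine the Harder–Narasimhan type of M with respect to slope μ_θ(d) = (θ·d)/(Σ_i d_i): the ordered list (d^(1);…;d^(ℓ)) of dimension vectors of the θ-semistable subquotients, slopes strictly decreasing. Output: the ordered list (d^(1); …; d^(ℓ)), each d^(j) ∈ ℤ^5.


Interval decomposition of M: I[1,1], I[1,3], I[1,5], I[2,2], I[4,4], I[5,5]^2.
HN type (ℓ=4): μ^(1)=6; μ^(2)=1; μ^(3)=-1/3; μ^(4)=-4

((0, 0, 0, 1, 0); (1, 1, 0, 1, 1); (2, 2, 2, 0, 0); (0, 0, 0, 0, 2))


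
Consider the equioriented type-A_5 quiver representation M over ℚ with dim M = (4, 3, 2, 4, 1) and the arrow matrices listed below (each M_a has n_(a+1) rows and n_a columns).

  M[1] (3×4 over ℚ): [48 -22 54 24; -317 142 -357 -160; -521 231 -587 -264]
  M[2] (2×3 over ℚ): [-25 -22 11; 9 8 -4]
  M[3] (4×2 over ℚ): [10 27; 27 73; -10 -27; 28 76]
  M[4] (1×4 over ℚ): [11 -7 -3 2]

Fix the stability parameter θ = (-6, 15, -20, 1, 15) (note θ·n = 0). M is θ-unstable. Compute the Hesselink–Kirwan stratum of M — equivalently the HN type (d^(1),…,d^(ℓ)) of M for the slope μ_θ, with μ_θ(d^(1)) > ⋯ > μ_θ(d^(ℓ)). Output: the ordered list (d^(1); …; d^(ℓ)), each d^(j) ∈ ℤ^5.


Interval decomposition of M: I[1,1], I[1,2], I[1,4], I[1,5], I[4,4]^2.
HN type (ℓ=4): μ^(1)=15; μ^(2)=1; μ^(3)=-5/2; μ^(4)=-6

((0, 1, 0, 0, 1); (0, 0, 0, 4, 0); (0, 2, 2, 0, 0); (4, 0, 0, 0, 0))


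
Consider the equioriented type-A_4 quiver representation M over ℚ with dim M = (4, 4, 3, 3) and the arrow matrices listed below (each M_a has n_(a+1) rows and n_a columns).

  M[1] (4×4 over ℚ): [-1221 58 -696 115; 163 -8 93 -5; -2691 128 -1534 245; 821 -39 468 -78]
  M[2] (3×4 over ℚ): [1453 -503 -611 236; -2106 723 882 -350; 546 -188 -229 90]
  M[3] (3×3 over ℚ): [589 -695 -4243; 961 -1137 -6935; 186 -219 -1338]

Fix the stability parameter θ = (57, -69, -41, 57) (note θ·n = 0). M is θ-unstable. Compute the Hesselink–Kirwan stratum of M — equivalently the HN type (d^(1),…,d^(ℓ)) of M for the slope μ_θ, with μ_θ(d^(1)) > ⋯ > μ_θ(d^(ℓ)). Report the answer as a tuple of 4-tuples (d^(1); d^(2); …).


Interval decomposition of M: I[1,2], I[1,3], I[1,4]^2, I[4,4].
HN type (ℓ=3): μ^(1)=57; μ^(2)=-6; μ^(3)=-53/3

((0, 0, 0, 3); (1, 1, 0, 0); (3, 3, 3, 0))


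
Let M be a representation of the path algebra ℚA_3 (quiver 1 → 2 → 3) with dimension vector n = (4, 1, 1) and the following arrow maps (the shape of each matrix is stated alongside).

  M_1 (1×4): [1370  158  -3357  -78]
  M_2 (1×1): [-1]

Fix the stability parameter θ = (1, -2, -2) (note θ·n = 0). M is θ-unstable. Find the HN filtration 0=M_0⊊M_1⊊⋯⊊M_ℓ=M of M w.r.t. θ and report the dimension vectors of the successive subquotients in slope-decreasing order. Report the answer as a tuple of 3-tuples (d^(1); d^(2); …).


Via rank(M_{q-1}∘⋯∘M_p): M ≅ I[1,1]^3, I[1,3].
μ_θ-semistable layers: μ^(1)=1; μ^(2)=-1

((3, 0, 0); (1, 1, 1))


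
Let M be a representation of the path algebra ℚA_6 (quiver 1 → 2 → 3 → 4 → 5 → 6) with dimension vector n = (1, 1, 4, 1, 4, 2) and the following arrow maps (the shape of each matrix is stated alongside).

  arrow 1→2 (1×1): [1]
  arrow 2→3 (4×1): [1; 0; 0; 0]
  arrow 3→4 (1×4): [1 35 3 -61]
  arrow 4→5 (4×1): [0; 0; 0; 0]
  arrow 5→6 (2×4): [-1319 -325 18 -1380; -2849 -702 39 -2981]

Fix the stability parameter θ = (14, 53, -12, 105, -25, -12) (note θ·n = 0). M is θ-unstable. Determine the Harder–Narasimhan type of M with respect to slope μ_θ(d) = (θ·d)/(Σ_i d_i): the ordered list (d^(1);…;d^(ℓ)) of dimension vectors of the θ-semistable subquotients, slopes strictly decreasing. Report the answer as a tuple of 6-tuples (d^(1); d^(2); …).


Interval decomposition of M: I[1,4], I[3,3]^3, I[5,5]^2, I[5,6]^2.
HN type (ℓ=5): μ^(1)=105; μ^(2)=41/2; μ^(3)=14; μ^(4)=-12; μ^(5)=-25

((0, 0, 0, 1, 0, 0); (0, 1, 1, 0, 0, 0); (1, 0, 0, 0, 0, 0); (0, 0, 3, 0, 0, 2); (0, 0, 0, 0, 4, 0))


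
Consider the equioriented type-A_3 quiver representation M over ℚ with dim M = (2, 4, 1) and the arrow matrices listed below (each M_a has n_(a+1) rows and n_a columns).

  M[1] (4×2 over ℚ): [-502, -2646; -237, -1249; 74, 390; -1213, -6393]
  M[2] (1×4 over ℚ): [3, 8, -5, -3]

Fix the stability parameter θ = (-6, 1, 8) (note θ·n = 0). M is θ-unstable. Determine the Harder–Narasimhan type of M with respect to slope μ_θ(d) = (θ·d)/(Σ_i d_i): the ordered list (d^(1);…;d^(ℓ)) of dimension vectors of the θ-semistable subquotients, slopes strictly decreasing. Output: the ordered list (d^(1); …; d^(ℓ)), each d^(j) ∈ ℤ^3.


Via rank(M_{q-1}∘⋯∘M_p): M ≅ I[1,2], I[1,3], I[2,2]^2.
μ_θ-semistable layers: μ^(1)=8; μ^(2)=1; μ^(3)=-6

((0, 0, 1); (0, 4, 0); (2, 0, 0))


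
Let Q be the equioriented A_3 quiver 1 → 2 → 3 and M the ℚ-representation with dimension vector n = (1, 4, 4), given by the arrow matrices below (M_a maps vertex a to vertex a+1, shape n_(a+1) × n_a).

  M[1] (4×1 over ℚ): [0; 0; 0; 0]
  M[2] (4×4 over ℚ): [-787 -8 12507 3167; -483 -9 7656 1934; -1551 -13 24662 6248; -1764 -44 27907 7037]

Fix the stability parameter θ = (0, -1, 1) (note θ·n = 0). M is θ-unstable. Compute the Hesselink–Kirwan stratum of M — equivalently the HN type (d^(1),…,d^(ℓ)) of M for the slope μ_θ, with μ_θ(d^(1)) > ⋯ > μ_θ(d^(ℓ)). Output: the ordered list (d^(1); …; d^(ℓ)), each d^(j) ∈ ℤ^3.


Via rank(M_{q-1}∘⋯∘M_p): M ≅ I[1,1], I[2,2], I[2,3]^3, I[3,3].
μ_θ-semistable layers: μ^(1)=1; μ^(2)=0; μ^(3)=-1

((0, 0, 4); (1, 0, 0); (0, 4, 0))


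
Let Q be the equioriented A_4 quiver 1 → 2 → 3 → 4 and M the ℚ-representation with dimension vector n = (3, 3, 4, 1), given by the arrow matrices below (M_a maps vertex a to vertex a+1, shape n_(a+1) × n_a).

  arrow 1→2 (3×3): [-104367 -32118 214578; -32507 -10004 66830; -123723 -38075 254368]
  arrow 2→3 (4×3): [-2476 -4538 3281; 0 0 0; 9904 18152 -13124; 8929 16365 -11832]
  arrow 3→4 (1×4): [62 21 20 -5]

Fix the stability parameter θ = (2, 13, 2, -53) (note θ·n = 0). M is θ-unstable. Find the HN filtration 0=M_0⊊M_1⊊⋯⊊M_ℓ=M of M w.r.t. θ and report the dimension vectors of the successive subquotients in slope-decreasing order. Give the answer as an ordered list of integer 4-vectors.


Barcode: M ≅ I[1,1], I[1,2], I[1,3], I[2,4], I[3,3]^2. HN layers by μ_θ (4 steps, strictly decreasing):
  μ^(1)=13; μ^(2)=15/2; μ^(3)=2; μ^(4)=-38/3

((0, 1, 0, 0); (0, 1, 1, 0); (3, 0, 2, 0); (0, 1, 1, 1))


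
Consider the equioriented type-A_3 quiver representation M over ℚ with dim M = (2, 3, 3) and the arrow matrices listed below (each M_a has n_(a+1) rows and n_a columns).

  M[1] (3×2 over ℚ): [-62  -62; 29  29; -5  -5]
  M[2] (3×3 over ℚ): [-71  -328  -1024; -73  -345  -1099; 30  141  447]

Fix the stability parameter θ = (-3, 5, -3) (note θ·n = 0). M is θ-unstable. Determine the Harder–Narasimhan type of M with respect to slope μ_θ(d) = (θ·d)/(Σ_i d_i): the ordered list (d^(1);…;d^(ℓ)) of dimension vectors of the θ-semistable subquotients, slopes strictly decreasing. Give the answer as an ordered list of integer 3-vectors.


Interval decomposition of M: I[1,1], I[1,3], I[2,2], I[2,3], I[3,3].
HN type (ℓ=3): μ^(1)=5; μ^(2)=1; μ^(3)=-3

((0, 1, 0); (0, 2, 2); (2, 0, 1))


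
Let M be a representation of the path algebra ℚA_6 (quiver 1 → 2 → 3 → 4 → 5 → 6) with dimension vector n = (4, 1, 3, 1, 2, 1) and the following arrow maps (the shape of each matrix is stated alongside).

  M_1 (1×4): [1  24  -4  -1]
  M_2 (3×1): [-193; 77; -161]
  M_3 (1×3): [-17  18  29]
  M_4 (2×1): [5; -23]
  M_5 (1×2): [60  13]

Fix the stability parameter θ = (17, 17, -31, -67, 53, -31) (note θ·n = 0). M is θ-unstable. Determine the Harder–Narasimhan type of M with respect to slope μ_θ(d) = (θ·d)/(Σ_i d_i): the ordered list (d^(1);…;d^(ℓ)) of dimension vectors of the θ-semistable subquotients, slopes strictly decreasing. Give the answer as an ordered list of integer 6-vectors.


Interval decomposition of M: I[1,1]^3, I[1,6], I[3,3]^2, I[5,5].
HN type (ℓ=5): μ^(1)=53; μ^(2)=17; μ^(3)=11; μ^(4)=-16; μ^(5)=-31

((0, 0, 0, 0, 1, 0); (3, 0, 0, 0, 0, 0); (0, 0, 0, 0, 1, 1); (1, 1, 1, 1, 0, 0); (0, 0, 2, 0, 0, 0))


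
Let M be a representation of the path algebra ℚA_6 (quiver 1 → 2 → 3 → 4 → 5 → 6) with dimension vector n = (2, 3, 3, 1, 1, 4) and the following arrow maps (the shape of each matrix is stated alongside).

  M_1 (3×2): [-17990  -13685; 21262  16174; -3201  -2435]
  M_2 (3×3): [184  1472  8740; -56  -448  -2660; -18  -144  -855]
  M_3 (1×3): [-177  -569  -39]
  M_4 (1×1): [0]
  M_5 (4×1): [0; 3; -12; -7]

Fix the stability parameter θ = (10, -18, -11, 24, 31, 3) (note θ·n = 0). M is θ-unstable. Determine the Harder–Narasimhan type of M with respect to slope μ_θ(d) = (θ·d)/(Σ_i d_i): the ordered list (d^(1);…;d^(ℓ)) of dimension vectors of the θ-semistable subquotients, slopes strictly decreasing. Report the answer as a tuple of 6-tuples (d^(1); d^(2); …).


Barcode: M ≅ I[1,2], I[1,4], I[2,2], I[3,3]^2, I[5,6], I[6,6]^3. HN layers by μ_θ (7 steps, strictly decreasing):
  μ^(1)=24; μ^(2)=17; μ^(3)=3; μ^(4)=-4; μ^(5)=-19/3; μ^(6)=-11; μ^(7)=-18

((0, 0, 0, 1, 0, 0); (0, 0, 0, 0, 1, 1); (0, 0, 0, 0, 0, 3); (1, 1, 0, 0, 0, 0); (1, 1, 1, 0, 0, 0); (0, 0, 2, 0, 0, 0); (0, 1, 0, 0, 0, 0))


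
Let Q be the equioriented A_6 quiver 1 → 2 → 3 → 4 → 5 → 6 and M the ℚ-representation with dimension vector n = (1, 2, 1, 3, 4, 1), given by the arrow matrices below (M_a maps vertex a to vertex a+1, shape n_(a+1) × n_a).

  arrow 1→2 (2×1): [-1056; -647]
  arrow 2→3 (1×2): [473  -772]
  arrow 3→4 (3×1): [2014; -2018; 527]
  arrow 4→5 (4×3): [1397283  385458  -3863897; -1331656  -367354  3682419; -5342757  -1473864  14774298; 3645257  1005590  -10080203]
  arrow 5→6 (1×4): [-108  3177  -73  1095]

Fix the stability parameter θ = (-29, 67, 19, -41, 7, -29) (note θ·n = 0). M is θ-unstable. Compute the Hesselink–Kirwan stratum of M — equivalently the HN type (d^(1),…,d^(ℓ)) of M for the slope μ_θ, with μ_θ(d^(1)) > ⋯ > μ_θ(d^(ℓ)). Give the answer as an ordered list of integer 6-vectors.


Barcode: M ≅ I[1,5], I[2,2], I[4,4], I[4,5], I[5,5], I[5,6]. HN layers by μ_θ (6 steps, strictly decreasing):
  μ^(1)=67; μ^(2)=13; μ^(3)=7; μ^(4)=-11; μ^(5)=-29; μ^(6)=-41

((0, 1, 0, 0, 0, 0); (0, 1, 1, 1, 1, 0); (0, 0, 0, 0, 2, 0); (0, 0, 0, 0, 1, 1); (1, 0, 0, 0, 0, 0); (0, 0, 0, 2, 0, 0))


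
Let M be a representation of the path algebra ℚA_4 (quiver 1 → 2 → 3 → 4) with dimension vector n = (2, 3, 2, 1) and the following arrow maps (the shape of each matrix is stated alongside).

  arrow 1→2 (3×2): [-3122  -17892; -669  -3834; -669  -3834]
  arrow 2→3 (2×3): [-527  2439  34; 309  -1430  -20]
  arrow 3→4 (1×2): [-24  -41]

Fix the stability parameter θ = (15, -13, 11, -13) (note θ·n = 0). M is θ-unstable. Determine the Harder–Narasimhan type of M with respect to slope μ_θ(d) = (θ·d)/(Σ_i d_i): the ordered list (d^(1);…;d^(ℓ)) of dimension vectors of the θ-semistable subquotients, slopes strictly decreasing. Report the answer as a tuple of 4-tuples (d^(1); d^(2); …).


Interval decomposition of M: I[1,1], I[1,3], I[2,2], I[2,4].
HN type (ℓ=5): μ^(1)=15; μ^(2)=11; μ^(3)=1; μ^(4)=-1; μ^(5)=-13

((1, 0, 0, 0); (0, 0, 1, 0); (1, 1, 0, 0); (0, 0, 1, 1); (0, 2, 0, 0))


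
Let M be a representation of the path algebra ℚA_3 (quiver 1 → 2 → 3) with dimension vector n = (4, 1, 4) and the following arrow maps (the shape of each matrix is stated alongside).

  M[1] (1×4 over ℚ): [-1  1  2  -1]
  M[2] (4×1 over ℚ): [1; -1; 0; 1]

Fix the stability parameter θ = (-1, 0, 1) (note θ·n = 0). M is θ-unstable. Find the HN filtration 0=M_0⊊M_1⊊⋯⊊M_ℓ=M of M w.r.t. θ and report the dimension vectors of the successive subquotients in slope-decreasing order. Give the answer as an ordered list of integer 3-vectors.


Barcode: M ≅ I[1,1]^3, I[1,3], I[3,3]^3. HN layers by μ_θ (3 steps, strictly decreasing):
  μ^(1)=1; μ^(2)=0; μ^(3)=-1

((0, 0, 4); (0, 1, 0); (4, 0, 0))


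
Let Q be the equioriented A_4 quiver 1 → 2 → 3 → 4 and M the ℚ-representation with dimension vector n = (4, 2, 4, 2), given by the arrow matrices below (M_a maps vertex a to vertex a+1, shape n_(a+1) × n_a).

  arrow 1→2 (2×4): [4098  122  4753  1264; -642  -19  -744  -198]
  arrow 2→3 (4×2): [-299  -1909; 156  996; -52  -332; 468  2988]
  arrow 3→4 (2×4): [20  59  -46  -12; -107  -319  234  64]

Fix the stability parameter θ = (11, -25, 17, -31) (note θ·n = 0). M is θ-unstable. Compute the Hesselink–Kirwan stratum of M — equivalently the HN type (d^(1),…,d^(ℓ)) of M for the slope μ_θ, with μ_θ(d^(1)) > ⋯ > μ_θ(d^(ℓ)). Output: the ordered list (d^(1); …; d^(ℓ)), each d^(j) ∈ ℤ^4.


Via rank(M_{q-1}∘⋯∘M_p): M ≅ I[1,1]^2, I[1,2], I[1,4], I[3,3]^2, I[3,4].
μ_θ-semistable layers: μ^(1)=17; μ^(2)=11; μ^(3)=-7

((0, 0, 2, 0); (2, 0, 0, 0); (2, 2, 2, 2))


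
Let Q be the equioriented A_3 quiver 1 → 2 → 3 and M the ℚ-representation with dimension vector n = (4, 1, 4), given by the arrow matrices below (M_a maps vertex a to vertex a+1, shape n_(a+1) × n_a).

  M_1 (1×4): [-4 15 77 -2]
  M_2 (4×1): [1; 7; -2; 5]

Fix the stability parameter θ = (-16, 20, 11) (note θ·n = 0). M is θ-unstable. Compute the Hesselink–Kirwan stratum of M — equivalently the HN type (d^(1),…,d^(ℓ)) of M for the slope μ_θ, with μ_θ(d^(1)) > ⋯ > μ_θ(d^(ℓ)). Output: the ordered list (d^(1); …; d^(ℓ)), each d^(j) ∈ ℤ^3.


Barcode: M ≅ I[1,1]^3, I[1,3], I[3,3]^3. HN layers by μ_θ (3 steps, strictly decreasing):
  μ^(1)=31/2; μ^(2)=11; μ^(3)=-16

((0, 1, 1); (0, 0, 3); (4, 0, 0))


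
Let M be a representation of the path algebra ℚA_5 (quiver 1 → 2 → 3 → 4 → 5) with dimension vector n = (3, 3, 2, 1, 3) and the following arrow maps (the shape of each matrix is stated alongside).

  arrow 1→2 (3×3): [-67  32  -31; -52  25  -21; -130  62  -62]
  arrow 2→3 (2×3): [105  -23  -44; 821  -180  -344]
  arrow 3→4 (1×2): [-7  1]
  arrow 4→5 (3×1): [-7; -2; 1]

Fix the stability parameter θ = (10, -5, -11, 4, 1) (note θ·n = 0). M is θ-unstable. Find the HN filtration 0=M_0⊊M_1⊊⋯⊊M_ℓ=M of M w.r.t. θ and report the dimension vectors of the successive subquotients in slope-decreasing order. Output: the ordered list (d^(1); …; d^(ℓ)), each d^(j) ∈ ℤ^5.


Barcode: M ≅ I[1,2], I[1,3], I[1,5], I[5,5]^2. HN layers by μ_θ (3 steps, strictly decreasing):
  μ^(1)=5/2; μ^(2)=1; μ^(3)=-2

((1, 1, 0, 1, 1); (0, 0, 0, 0, 2); (2, 2, 2, 0, 0))


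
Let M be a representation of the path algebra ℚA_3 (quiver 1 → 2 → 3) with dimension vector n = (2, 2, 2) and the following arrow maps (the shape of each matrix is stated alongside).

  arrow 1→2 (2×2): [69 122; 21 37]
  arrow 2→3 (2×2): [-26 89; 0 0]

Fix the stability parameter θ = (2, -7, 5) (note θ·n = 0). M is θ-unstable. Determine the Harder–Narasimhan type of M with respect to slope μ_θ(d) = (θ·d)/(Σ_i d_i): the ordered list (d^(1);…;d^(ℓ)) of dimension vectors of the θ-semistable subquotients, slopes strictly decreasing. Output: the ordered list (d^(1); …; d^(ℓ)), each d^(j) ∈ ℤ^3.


Interval decomposition of M: I[1,2], I[1,3], I[3,3].
HN type (ℓ=2): μ^(1)=5; μ^(2)=-5/2

((0, 0, 2); (2, 2, 0))


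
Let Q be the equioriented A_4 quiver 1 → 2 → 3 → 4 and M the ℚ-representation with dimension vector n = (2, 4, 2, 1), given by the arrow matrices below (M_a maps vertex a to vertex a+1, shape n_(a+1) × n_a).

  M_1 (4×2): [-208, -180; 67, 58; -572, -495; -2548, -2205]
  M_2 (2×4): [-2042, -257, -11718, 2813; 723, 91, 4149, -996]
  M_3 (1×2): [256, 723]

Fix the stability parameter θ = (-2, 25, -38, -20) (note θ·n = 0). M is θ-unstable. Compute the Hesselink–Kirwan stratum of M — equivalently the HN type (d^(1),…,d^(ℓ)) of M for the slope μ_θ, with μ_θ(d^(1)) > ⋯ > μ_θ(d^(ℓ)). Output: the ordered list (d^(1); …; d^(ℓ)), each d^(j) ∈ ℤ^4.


Interval decomposition of M: I[1,2], I[1,4], I[2,2], I[2,3].
HN type (ℓ=4): μ^(1)=25; μ^(2)=-2; μ^(3)=-13/2; μ^(4)=-35/4

((0, 2, 0, 0); (1, 0, 0, 0); (0, 1, 1, 0); (1, 1, 1, 1))


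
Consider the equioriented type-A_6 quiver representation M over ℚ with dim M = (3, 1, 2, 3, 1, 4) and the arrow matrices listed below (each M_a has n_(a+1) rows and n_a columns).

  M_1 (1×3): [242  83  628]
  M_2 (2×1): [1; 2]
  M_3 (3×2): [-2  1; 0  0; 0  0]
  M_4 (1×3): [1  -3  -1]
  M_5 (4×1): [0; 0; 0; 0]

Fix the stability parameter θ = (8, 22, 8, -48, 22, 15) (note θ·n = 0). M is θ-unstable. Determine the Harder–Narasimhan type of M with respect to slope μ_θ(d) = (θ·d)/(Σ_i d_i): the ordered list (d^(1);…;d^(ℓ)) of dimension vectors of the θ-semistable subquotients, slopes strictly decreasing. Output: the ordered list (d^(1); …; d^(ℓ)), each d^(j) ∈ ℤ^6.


Via rank(M_{q-1}∘⋯∘M_p): M ≅ I[1,1]^2, I[1,3], I[3,5], I[4,4]^2, I[6,6]^4.
μ_θ-semistable layers: μ^(1)=22; μ^(2)=15; μ^(3)=8; μ^(4)=-20; μ^(5)=-48

((0, 0, 0, 0, 1, 0); (0, 1, 1, 0, 0, 4); (3, 0, 0, 0, 0, 0); (0, 0, 1, 1, 0, 0); (0, 0, 0, 2, 0, 0))


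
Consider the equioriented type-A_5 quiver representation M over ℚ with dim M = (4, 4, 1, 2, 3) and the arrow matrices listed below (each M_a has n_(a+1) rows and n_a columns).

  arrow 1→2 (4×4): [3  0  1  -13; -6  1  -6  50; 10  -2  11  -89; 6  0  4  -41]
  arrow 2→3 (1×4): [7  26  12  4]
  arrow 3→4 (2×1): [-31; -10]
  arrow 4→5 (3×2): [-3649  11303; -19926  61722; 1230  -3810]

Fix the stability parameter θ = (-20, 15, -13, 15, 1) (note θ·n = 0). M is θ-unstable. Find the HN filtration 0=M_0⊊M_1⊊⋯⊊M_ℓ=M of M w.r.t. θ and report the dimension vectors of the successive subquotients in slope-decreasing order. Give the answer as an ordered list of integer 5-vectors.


Via rank(M_{q-1}∘⋯∘M_p): M ≅ I[1,2]^3, I[1,5], I[4,4], I[5,5]^2.
μ_θ-semistable layers: μ^(1)=15; μ^(2)=8; μ^(3)=1; μ^(4)=-20

((0, 3, 0, 1, 0); (0, 0, 0, 1, 1); (0, 1, 1, 0, 2); (4, 0, 0, 0, 0))


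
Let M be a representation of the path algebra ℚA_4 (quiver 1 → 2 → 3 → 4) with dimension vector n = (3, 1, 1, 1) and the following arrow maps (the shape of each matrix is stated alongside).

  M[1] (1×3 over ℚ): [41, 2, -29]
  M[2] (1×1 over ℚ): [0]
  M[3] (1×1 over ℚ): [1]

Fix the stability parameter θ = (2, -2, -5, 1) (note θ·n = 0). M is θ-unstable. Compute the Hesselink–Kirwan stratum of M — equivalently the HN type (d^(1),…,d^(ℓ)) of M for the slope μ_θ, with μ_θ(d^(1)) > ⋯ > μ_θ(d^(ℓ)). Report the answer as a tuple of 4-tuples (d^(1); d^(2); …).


Interval decomposition of M: I[1,1]^2, I[1,2], I[3,4].
HN type (ℓ=4): μ^(1)=2; μ^(2)=1; μ^(3)=0; μ^(4)=-5

((2, 0, 0, 0); (0, 0, 0, 1); (1, 1, 0, 0); (0, 0, 1, 0))


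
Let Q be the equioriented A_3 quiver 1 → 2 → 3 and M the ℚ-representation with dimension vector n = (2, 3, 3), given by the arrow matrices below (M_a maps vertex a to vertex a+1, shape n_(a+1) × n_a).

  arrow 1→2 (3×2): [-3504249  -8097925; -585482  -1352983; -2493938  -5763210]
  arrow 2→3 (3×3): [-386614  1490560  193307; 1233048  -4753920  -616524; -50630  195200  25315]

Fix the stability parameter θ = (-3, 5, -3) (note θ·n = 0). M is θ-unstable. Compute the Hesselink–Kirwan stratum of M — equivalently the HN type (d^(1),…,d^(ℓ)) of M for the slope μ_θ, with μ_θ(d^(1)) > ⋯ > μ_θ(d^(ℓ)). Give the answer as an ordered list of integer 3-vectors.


Barcode: M ≅ I[1,2]^2, I[2,3], I[3,3]^2. HN layers by μ_θ (3 steps, strictly decreasing):
  μ^(1)=5; μ^(2)=1; μ^(3)=-3

((0, 2, 0); (0, 1, 1); (2, 0, 2))


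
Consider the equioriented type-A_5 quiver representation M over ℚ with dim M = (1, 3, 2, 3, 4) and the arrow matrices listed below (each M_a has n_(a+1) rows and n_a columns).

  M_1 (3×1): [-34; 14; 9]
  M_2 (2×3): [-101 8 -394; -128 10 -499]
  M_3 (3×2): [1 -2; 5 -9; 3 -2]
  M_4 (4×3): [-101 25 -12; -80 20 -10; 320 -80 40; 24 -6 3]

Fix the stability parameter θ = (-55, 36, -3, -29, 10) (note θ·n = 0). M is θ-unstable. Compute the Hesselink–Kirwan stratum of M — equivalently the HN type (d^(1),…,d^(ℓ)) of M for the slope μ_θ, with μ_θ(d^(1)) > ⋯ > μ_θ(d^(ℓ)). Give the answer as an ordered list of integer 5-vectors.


Via rank(M_{q-1}∘⋯∘M_p): M ≅ I[1,5], I[2,2], I[2,5], I[4,4], I[5,5]^2.
μ_θ-semistable layers: μ^(1)=36; μ^(2)=10; μ^(3)=4/3; μ^(4)=-29; μ^(5)=-55

((0, 1, 0, 0, 0); (0, 0, 0, 0, 4); (0, 2, 2, 2, 0); (0, 0, 0, 1, 0); (1, 0, 0, 0, 0))


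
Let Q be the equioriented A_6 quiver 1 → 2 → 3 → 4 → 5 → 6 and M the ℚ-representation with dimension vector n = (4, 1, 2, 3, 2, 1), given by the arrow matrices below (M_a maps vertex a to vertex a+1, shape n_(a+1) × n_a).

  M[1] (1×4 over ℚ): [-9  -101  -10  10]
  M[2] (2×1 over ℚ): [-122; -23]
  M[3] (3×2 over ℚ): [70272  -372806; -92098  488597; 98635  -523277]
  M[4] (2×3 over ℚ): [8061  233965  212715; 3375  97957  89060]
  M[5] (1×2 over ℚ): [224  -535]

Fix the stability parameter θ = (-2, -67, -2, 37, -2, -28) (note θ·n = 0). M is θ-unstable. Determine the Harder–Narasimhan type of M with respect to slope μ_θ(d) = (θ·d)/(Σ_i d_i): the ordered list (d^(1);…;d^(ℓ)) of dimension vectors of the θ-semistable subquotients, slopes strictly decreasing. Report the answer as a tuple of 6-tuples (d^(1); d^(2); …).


Interval decomposition of M: I[1,1]^3, I[1,6], I[3,5], I[4,4].
HN type (ℓ=5): μ^(1)=37; μ^(2)=35/2; μ^(3)=7/3; μ^(4)=-2; μ^(5)=-69/2

((0, 0, 0, 1, 0, 0); (0, 0, 0, 1, 1, 0); (0, 0, 0, 1, 1, 1); (3, 0, 2, 0, 0, 0); (1, 1, 0, 0, 0, 0))


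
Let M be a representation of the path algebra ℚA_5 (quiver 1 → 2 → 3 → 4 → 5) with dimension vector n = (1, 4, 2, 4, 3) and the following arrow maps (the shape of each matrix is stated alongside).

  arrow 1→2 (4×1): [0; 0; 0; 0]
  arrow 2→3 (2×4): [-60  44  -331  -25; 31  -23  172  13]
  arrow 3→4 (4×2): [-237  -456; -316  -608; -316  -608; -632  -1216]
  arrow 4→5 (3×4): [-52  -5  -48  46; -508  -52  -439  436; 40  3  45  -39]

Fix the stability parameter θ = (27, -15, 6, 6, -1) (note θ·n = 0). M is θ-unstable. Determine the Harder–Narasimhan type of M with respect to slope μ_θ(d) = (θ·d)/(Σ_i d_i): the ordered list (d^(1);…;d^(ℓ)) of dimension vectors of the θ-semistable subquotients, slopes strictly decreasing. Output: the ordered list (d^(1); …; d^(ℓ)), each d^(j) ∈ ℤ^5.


Barcode: M ≅ I[1,1], I[2,2]^2, I[2,3], I[2,4], I[4,5]^3. HN layers by μ_θ (4 steps, strictly decreasing):
  μ^(1)=27; μ^(2)=6; μ^(3)=5/2; μ^(4)=-15

((1, 0, 0, 0, 0); (0, 0, 2, 1, 0); (0, 0, 0, 3, 3); (0, 4, 0, 0, 0))


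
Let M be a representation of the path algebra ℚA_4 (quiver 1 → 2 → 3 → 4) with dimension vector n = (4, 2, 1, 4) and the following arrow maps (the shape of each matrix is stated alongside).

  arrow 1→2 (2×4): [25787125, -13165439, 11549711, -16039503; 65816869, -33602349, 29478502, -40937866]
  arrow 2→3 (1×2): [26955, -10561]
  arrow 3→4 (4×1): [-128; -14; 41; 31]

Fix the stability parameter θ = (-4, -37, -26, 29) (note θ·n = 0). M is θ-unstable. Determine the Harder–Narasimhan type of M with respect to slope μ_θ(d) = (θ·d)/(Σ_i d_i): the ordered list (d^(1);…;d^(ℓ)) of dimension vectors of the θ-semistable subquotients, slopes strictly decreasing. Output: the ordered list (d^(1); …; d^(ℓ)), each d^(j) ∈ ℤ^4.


Interval decomposition of M: I[1,1]^2, I[1,2], I[1,4], I[4,4]^3.
HN type (ℓ=4): μ^(1)=29; μ^(2)=-4; μ^(3)=-41/2; μ^(4)=-67/3

((0, 0, 0, 4); (2, 0, 0, 0); (1, 1, 0, 0); (1, 1, 1, 0))


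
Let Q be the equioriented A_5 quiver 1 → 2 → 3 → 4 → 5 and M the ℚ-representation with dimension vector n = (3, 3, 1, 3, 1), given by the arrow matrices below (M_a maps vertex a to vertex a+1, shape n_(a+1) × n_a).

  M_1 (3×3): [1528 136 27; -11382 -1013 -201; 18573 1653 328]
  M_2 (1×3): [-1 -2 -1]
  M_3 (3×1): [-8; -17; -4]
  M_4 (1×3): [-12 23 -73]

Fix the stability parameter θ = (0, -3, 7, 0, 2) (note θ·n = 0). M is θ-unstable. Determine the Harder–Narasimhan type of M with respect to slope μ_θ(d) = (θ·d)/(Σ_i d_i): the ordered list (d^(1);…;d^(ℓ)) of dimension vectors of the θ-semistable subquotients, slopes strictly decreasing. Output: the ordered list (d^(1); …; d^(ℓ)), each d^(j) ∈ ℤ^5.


Barcode: M ≅ I[1,2]^2, I[1,5], I[4,4]^2. HN layers by μ_θ (3 steps, strictly decreasing):
  μ^(1)=3; μ^(2)=0; μ^(3)=-3/2

((0, 0, 1, 1, 1); (0, 0, 0, 2, 0); (3, 3, 0, 0, 0))


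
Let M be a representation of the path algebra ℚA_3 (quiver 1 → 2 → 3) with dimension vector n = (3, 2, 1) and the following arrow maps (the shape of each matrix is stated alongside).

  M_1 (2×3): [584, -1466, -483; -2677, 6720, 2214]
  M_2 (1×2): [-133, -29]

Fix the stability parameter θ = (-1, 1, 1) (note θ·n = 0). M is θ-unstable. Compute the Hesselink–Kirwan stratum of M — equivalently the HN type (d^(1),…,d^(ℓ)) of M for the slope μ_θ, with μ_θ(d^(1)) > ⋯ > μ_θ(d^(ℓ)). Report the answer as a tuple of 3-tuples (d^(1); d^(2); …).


Barcode: M ≅ I[1,1], I[1,2], I[1,3]. HN layers by μ_θ (2 steps, strictly decreasing):
  μ^(1)=1; μ^(2)=-1

((0, 2, 1); (3, 0, 0))


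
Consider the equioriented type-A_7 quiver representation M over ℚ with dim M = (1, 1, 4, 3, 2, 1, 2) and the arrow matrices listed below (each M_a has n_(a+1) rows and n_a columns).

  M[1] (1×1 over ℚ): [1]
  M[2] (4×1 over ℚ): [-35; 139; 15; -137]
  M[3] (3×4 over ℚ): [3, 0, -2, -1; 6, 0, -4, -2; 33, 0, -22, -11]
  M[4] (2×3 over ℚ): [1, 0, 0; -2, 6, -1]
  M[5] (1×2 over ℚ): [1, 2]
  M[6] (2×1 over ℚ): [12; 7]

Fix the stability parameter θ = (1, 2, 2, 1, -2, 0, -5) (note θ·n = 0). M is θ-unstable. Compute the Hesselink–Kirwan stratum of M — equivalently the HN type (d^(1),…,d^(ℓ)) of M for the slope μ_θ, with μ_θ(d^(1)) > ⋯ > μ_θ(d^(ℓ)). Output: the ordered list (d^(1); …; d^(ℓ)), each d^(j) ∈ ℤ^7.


Interval decomposition of M: I[1,7], I[3,3]^3, I[4,4], I[4,5], I[7,7].
HN type (ℓ=5): μ^(1)=2; μ^(2)=1; μ^(3)=-1/7; μ^(4)=-1/2; μ^(5)=-5

((0, 0, 3, 0, 0, 0, 0); (0, 0, 0, 1, 0, 0, 0); (1, 1, 1, 1, 1, 1, 1); (0, 0, 0, 1, 1, 0, 0); (0, 0, 0, 0, 0, 0, 1))
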